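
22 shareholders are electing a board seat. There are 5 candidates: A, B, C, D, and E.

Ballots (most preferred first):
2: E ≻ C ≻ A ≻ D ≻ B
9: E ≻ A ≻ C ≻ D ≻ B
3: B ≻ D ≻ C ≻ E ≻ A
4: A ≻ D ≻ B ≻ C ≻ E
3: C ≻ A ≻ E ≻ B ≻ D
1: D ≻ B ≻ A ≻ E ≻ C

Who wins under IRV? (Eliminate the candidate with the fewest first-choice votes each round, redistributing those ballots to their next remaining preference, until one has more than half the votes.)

Round 1: A 4, B 3, C 3, D 1, E 11. D eliminated.
Round 2: A 4, B 4, C 3, E 11. C eliminated.
Round 3: A 7, B 4, E 11. B eliminated.
Round 4: A 8, E 14. E has a majority (≥12).

E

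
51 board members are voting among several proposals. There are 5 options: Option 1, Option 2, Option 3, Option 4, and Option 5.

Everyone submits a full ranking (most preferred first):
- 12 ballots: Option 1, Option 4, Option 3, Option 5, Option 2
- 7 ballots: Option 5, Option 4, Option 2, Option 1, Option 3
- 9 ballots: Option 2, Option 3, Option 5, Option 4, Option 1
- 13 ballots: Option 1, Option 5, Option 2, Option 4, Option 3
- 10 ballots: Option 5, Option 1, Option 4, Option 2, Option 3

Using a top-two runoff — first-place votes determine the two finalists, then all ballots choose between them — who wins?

Option 5

Round 1 first-place votes: Option 1 25, Option 2 9, Option 3 0, Option 4 0, Option 5 17. Option 1 and Option 5 advance.
Runoff: Option 1 is ranked above Option 5 on 25 ballots, Option 5 above Option 1 on 26.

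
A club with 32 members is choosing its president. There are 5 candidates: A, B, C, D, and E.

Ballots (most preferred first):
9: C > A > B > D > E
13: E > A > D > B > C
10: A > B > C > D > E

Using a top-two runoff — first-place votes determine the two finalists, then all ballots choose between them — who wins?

A

Round 1 first-place votes: A 10, B 0, C 9, D 0, E 13. E and A advance.
Runoff: E is ranked above A on 13 ballots, A above E on 19.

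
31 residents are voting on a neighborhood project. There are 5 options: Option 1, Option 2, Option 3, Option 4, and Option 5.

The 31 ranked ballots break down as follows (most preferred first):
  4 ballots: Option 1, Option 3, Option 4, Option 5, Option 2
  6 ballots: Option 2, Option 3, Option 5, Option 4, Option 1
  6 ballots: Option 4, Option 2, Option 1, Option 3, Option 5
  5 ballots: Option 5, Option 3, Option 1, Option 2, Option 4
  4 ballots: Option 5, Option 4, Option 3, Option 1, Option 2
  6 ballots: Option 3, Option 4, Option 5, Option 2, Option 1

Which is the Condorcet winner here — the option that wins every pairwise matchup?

Option 3

Option 3 vs Option 1: 21–10
Option 3 vs Option 2: 19–12
Option 3 vs Option 4: 21–10
Option 3 vs Option 5: 22–9
Option 3 beats every other option.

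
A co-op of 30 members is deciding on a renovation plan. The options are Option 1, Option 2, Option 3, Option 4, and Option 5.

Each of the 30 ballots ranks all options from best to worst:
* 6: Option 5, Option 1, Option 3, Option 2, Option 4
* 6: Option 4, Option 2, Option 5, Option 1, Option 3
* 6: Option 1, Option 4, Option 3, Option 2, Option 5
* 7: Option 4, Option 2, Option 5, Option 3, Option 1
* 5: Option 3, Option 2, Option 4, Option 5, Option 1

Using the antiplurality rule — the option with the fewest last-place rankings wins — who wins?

Option 2

Last-place votes: Option 1 12, Option 2 0, Option 3 6, Option 4 6, Option 5 6.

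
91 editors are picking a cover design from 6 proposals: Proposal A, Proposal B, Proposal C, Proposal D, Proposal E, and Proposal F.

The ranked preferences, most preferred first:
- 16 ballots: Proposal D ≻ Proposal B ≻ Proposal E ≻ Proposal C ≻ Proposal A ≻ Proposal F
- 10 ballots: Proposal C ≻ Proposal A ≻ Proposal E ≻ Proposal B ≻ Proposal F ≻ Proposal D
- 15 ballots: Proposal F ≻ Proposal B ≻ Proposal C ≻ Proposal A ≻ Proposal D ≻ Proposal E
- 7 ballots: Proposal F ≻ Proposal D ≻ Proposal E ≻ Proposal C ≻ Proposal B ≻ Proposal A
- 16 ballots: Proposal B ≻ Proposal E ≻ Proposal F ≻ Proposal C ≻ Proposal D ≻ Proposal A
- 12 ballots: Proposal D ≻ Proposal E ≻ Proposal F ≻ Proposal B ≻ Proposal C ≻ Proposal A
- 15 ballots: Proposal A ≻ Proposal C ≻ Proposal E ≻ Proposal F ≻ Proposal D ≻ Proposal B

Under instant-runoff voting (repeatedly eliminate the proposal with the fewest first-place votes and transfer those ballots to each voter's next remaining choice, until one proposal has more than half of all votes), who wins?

Proposal F

Round 1: Proposal A 15, Proposal B 16, Proposal C 10, Proposal D 28, Proposal E 0, Proposal F 22. Proposal E eliminated.
Round 2: Proposal A 15, Proposal B 16, Proposal C 10, Proposal D 28, Proposal F 22. Proposal C eliminated.
Round 3: Proposal A 25, Proposal B 16, Proposal D 28, Proposal F 22. Proposal B eliminated.
Round 4: Proposal A 25, Proposal D 28, Proposal F 38. Proposal A eliminated.
Round 5: Proposal D 28, Proposal F 63. Proposal F has a majority (≥46).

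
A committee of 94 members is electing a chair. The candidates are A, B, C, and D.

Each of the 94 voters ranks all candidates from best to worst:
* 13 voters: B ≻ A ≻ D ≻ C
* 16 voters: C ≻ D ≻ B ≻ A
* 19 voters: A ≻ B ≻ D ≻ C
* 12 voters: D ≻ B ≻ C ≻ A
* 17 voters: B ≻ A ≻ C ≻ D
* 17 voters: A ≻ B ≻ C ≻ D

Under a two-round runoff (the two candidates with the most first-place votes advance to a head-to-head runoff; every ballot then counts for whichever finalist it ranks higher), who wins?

B

Round 1 first-place votes: A 36, B 30, C 16, D 12. A and B advance.
Runoff: A is ranked above B on 36 ballots, B above A on 58.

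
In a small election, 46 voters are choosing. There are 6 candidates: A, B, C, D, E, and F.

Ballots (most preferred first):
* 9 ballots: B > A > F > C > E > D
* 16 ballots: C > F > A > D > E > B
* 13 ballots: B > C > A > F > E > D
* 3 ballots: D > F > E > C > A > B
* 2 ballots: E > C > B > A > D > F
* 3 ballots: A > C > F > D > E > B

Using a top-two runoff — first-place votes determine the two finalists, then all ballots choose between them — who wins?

Round 1 first-place votes: A 3, B 22, C 16, D 3, E 2, F 0. B and C advance.
Runoff: B is ranked above C on 22 ballots, C above B on 24.

C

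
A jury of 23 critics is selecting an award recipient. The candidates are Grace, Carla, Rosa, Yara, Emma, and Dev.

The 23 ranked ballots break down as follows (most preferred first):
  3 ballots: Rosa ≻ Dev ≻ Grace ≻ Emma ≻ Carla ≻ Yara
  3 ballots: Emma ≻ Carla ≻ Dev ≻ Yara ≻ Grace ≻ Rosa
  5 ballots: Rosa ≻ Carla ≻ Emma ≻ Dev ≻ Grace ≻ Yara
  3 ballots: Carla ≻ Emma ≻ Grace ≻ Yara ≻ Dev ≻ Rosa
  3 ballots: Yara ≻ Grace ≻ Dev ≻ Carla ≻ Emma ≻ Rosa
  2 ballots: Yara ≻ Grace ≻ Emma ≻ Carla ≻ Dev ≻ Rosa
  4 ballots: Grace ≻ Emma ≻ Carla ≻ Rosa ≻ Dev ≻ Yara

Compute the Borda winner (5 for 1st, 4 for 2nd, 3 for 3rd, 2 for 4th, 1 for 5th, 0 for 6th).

Emma

Grace: 3×3 + 3×1 + 5×1 + 3×3 + 3×4 + 2×4 + 4×5 = 66
Carla: 3×1 + 3×4 + 5×4 + 3×5 + 3×2 + 2×2 + 4×3 = 72
Rosa: 3×5 + 3×0 + 5×5 + 3×0 + 3×0 + 2×0 + 4×2 = 48
Yara: 3×0 + 3×2 + 5×0 + 3×2 + 3×5 + 2×5 + 4×0 = 37
Emma: 3×2 + 3×5 + 5×3 + 3×4 + 3×1 + 2×3 + 4×4 = 73
Dev: 3×4 + 3×3 + 5×2 + 3×1 + 3×3 + 2×1 + 4×1 = 49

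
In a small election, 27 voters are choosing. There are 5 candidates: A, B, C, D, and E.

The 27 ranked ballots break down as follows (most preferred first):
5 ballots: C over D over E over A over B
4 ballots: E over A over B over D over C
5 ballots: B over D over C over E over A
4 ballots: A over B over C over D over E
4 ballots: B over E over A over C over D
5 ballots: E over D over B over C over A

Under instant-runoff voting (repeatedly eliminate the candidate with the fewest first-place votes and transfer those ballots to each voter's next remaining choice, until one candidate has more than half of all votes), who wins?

E

Round 1: A 4, B 9, C 5, D 0, E 9. D eliminated.
Round 2: A 4, B 9, C 5, E 9. A eliminated.
Round 3: B 13, C 5, E 9. C eliminated.
Round 4: B 13, E 14. E has a majority (≥14).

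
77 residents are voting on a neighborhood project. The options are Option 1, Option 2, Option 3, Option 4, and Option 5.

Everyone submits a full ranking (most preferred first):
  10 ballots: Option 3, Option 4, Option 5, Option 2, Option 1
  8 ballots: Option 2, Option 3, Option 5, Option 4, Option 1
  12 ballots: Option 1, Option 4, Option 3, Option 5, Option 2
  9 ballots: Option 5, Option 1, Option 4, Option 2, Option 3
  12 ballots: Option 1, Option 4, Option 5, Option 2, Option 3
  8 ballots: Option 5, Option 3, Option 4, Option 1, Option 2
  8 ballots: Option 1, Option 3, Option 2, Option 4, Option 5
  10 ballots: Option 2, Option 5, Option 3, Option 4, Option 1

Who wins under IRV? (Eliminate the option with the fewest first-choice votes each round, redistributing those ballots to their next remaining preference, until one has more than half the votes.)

Round 1: Option 1 32, Option 2 18, Option 3 10, Option 4 0, Option 5 17. Option 4 eliminated.
Round 2: Option 1 32, Option 2 18, Option 3 10, Option 5 17. Option 3 eliminated.
Round 3: Option 1 32, Option 2 18, Option 5 27. Option 2 eliminated.
Round 4: Option 1 32, Option 5 45. Option 5 has a majority (≥39).

Option 5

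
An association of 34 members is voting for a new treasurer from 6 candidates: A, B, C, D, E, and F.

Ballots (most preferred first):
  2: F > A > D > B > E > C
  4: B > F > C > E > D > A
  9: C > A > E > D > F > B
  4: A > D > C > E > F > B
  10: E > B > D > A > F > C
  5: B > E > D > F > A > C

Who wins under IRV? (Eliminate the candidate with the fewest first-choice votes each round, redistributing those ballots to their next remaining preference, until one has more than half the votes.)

Round 1: A 4, B 9, C 9, D 0, E 10, F 2. D eliminated.
Round 2: A 4, B 9, C 9, E 10, F 2. F eliminated.
Round 3: A 6, B 9, C 9, E 10. A eliminated.
Round 4: B 11, C 13, E 10. E eliminated.
Round 5: B 21, C 13. B has a majority (≥18).

B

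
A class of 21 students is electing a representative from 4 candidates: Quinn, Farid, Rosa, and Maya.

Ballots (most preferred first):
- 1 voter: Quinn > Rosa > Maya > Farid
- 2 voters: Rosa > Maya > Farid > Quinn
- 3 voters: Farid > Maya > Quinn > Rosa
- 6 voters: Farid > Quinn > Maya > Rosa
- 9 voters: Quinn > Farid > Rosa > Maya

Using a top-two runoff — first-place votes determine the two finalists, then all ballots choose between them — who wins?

Round 1 first-place votes: Quinn 10, Farid 9, Rosa 2, Maya 0. Quinn and Farid advance.
Runoff: Quinn is ranked above Farid on 10 ballots, Farid above Quinn on 11.

Farid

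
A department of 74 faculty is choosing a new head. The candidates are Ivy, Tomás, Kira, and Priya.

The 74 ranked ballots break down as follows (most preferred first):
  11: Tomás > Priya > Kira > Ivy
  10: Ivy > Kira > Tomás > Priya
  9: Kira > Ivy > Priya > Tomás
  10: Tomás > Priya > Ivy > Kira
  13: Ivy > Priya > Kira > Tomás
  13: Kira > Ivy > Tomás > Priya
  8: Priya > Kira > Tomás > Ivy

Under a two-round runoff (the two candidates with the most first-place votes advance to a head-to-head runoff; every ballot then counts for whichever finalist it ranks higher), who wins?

Kira

Round 1 first-place votes: Ivy 23, Tomás 21, Kira 22, Priya 8. Ivy and Kira advance.
Runoff: Ivy is ranked above Kira on 33 ballots, Kira above Ivy on 41.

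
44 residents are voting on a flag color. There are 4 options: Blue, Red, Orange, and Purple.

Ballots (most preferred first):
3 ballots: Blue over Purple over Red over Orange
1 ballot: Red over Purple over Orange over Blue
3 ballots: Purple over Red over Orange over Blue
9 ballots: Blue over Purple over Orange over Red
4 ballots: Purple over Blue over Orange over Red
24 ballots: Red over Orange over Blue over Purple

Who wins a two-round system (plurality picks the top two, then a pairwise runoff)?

Round 1 first-place votes: Blue 12, Red 25, Orange 0, Purple 7. Red and Blue advance.
Runoff: Red is ranked above Blue on 28 ballots, Blue above Red on 16.

Red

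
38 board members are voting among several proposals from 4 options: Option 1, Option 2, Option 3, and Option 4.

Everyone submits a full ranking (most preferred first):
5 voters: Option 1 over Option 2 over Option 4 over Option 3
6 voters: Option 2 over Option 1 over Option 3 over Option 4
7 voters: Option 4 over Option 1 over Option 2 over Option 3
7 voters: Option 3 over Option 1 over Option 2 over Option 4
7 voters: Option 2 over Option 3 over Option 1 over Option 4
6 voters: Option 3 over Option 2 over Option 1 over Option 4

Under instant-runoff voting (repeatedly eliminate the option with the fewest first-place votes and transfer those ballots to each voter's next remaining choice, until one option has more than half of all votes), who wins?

Round 1: Option 1 5, Option 2 13, Option 3 13, Option 4 7. Option 1 eliminated.
Round 2: Option 2 18, Option 3 13, Option 4 7. Option 4 eliminated.
Round 3: Option 2 25, Option 3 13. Option 2 has a majority (≥20).

Option 2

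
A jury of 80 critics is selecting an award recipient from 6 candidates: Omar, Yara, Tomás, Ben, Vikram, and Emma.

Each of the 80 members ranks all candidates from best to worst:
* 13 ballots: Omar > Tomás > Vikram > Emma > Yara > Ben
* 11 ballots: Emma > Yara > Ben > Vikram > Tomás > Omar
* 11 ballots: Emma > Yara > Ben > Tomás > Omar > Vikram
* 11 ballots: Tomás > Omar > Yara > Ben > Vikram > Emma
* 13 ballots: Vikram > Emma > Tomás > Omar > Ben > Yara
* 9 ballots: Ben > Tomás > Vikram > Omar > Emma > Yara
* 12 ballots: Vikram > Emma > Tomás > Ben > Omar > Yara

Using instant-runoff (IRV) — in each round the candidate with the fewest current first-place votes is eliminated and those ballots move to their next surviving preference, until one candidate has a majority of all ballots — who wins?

Tomás

Round 1: Omar 13, Yara 0, Tomás 11, Ben 9, Vikram 25, Emma 22. Yara eliminated.
Round 2: Omar 13, Tomás 11, Ben 9, Vikram 25, Emma 22. Ben eliminated.
Round 3: Omar 13, Tomás 20, Vikram 25, Emma 22. Omar eliminated.
Round 4: Tomás 33, Vikram 25, Emma 22. Emma eliminated.
Round 5: Tomás 44, Vikram 36. Tomás has a majority (≥41).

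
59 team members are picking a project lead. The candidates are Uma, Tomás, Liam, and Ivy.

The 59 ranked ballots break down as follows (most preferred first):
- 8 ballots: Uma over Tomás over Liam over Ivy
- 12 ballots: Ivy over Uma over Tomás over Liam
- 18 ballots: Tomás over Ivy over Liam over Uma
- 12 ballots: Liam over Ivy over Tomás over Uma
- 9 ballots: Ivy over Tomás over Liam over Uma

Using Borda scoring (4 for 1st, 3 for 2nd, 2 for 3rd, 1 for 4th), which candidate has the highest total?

Ivy

Uma: 8×4 + 12×3 + 18×1 + 12×1 + 9×1 = 107
Tomás: 8×3 + 12×2 + 18×4 + 12×2 + 9×3 = 171
Liam: 8×2 + 12×1 + 18×2 + 12×4 + 9×2 = 130
Ivy: 8×1 + 12×4 + 18×3 + 12×3 + 9×4 = 182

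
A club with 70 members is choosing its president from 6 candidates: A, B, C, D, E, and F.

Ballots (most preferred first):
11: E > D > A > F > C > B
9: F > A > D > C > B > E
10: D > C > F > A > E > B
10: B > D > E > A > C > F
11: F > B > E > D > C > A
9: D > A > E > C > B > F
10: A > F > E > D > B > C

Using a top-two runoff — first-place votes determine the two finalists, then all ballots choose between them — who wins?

D

Round 1 first-place votes: A 10, B 10, C 0, D 19, E 11, F 20. F and D advance.
Runoff: F is ranked above D on 30 ballots, D above F on 40.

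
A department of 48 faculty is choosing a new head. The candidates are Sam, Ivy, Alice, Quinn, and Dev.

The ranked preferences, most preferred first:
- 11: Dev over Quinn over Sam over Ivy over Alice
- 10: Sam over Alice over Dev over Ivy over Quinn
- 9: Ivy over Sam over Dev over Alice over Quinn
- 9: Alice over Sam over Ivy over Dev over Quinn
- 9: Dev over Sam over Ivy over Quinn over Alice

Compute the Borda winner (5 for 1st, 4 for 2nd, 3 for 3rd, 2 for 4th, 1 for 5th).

Sam

Sam: 11×3 + 10×5 + 9×4 + 9×4 + 9×4 = 191
Ivy: 11×2 + 10×2 + 9×5 + 9×3 + 9×3 = 141
Alice: 11×1 + 10×4 + 9×2 + 9×5 + 9×1 = 123
Quinn: 11×4 + 10×1 + 9×1 + 9×1 + 9×2 = 90
Dev: 11×5 + 10×3 + 9×3 + 9×2 + 9×5 = 175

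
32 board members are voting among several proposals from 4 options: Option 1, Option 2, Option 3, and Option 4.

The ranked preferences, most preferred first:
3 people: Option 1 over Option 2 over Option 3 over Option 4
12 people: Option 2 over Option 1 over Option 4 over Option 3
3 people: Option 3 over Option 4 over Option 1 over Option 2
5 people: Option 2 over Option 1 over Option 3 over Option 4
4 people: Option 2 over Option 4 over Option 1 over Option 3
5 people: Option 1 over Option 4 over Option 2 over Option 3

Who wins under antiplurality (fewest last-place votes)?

Option 1

Last-place votes: Option 1 0, Option 2 3, Option 3 21, Option 4 8.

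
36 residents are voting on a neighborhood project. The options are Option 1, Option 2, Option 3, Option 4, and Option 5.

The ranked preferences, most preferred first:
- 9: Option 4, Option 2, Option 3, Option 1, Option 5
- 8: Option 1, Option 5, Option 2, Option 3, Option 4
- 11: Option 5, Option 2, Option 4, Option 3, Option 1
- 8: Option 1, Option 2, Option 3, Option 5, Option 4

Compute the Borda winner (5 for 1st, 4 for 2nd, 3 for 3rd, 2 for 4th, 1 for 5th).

Option 2

Option 1: 9×2 + 8×5 + 11×1 + 8×5 = 109
Option 2: 9×4 + 8×3 + 11×4 + 8×4 = 136
Option 3: 9×3 + 8×2 + 11×2 + 8×3 = 89
Option 4: 9×5 + 8×1 + 11×3 + 8×1 = 94
Option 5: 9×1 + 8×4 + 11×5 + 8×2 = 112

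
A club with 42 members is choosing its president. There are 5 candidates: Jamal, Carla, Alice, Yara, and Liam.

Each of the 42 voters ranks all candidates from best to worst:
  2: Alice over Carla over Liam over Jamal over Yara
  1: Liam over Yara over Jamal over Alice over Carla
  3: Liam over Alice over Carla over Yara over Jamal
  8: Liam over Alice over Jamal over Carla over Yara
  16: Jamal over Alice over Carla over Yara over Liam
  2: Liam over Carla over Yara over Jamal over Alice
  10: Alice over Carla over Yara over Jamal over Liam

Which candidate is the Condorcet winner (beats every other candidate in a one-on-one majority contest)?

Alice

Alice vs Jamal: 23–19
Alice vs Carla: 40–2
Alice vs Yara: 39–3
Alice vs Liam: 28–14
Alice beats every other candidate.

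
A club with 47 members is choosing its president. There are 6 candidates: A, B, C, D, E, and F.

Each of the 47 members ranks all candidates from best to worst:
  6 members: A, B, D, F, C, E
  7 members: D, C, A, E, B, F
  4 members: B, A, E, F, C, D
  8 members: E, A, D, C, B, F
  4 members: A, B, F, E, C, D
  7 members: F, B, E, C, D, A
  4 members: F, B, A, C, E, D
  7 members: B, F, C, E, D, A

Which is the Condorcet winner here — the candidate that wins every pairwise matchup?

A

A vs B: 25–22
A vs C: 26–21
A vs D: 26–21
A vs E: 25–22
A vs F: 29–18
A beats every other candidate.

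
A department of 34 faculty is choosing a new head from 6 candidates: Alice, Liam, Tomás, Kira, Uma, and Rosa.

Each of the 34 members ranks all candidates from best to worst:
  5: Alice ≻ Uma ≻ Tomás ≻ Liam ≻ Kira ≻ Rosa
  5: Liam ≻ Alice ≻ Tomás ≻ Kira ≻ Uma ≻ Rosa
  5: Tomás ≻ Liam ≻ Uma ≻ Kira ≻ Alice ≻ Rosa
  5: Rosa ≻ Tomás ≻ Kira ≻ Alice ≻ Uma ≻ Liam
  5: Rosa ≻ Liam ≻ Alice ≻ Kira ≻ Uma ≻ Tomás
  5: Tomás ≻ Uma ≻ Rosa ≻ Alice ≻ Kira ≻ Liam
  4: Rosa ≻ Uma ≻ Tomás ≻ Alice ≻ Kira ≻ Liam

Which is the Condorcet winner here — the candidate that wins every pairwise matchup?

Tomás

Tomás vs Alice: 19–15
Tomás vs Liam: 24–10
Tomás vs Kira: 29–5
Tomás vs Uma: 20–14
Tomás vs Rosa: 20–14
Tomás beats every other candidate.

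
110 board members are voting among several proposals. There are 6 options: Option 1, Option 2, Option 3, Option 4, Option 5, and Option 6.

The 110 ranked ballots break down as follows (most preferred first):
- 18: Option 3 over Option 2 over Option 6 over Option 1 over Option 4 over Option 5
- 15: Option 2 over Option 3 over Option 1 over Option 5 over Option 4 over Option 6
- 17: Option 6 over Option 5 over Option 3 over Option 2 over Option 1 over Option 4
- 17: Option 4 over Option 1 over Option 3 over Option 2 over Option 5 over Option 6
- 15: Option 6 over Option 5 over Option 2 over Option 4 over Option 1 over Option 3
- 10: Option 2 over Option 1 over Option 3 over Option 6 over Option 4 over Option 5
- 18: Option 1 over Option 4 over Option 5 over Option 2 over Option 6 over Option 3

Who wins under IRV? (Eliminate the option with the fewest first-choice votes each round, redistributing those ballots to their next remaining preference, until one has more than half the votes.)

Round 1: Option 1 18, Option 2 25, Option 3 18, Option 4 17, Option 5 0, Option 6 32. Option 5 eliminated.
Round 2: Option 1 18, Option 2 25, Option 3 18, Option 4 17, Option 6 32. Option 4 eliminated.
Round 3: Option 1 35, Option 2 25, Option 3 18, Option 6 32. Option 3 eliminated.
Round 4: Option 1 35, Option 2 43, Option 6 32. Option 6 eliminated.
Round 5: Option 1 35, Option 2 75. Option 2 has a majority (≥56).

Option 2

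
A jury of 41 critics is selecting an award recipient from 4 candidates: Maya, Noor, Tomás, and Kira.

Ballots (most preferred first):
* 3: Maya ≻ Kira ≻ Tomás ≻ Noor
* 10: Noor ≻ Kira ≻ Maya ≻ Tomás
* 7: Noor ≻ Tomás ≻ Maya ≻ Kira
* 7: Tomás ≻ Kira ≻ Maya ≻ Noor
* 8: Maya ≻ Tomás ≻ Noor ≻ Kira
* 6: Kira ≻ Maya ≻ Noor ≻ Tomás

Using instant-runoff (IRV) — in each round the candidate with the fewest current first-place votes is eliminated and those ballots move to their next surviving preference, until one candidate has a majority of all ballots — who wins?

Round 1: Maya 11, Noor 17, Tomás 7, Kira 6. Kira eliminated.
Round 2: Maya 17, Noor 17, Tomás 7. Tomás eliminated.
Round 3: Maya 24, Noor 17. Maya has a majority (≥21).

Maya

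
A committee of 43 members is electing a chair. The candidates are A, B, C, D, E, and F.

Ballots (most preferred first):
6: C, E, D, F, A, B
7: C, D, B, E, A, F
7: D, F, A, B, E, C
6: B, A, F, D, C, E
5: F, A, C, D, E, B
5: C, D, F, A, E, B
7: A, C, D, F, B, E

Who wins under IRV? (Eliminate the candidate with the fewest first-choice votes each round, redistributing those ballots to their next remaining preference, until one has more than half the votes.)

A

Round 1: A 7, B 6, C 18, D 7, E 0, F 5. E eliminated.
Round 2: A 7, B 6, C 18, D 7, F 5. F eliminated.
Round 3: A 12, B 6, C 18, D 7. B eliminated.
Round 4: A 18, C 18, D 7. D eliminated.
Round 5: A 25, C 18. A has a majority (≥22).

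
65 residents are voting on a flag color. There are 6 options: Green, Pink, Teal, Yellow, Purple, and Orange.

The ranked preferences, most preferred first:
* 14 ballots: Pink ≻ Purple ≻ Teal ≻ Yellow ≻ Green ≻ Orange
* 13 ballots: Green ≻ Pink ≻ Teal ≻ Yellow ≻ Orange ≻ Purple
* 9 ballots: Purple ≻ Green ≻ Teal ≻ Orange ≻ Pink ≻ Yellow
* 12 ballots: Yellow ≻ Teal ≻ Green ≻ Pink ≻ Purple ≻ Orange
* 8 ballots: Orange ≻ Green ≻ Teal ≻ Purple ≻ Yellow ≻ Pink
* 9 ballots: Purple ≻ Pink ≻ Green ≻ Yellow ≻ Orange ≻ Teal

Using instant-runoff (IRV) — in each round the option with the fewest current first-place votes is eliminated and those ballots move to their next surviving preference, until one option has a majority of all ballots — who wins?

Green

Round 1: Green 13, Pink 14, Teal 0, Yellow 12, Purple 18, Orange 8. Teal eliminated.
Round 2: Green 13, Pink 14, Yellow 12, Purple 18, Orange 8. Orange eliminated.
Round 3: Green 21, Pink 14, Yellow 12, Purple 18. Yellow eliminated.
Round 4: Green 33, Pink 14, Purple 18. Green has a majority (≥33).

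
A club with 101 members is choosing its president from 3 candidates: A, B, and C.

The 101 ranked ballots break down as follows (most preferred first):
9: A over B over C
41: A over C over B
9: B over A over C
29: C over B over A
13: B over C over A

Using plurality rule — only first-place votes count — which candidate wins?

First-place votes: A 50, B 22, C 29.

A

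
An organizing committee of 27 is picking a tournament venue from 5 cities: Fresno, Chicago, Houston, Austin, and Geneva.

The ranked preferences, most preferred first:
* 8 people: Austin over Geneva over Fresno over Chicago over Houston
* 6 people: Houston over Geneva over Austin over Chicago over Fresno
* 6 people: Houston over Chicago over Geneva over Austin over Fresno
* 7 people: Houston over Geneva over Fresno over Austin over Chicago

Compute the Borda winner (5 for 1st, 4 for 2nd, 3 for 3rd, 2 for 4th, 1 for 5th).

Houston

Fresno: 8×3 + 6×1 + 6×1 + 7×3 = 57
Chicago: 8×2 + 6×2 + 6×4 + 7×1 = 59
Houston: 8×1 + 6×5 + 6×5 + 7×5 = 103
Austin: 8×5 + 6×3 + 6×2 + 7×2 = 84
Geneva: 8×4 + 6×4 + 6×3 + 7×4 = 102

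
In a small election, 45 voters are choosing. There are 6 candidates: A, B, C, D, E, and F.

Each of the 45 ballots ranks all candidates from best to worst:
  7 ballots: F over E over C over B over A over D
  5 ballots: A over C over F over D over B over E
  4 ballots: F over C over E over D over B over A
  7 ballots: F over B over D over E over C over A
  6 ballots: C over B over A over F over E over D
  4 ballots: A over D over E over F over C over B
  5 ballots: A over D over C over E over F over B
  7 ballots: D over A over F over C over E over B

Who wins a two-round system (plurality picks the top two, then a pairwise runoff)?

Round 1 first-place votes: A 14, B 0, C 6, D 7, E 0, F 18. F and A advance.
Runoff: F is ranked above A on 18 ballots, A above F on 27.

A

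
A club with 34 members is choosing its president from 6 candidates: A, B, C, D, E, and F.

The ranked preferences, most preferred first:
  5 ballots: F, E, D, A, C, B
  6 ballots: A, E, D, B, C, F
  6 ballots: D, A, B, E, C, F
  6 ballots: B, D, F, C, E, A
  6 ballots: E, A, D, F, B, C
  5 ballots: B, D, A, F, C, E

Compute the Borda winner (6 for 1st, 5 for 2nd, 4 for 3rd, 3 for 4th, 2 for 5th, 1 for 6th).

A: 5×3 + 6×6 + 6×5 + 6×1 + 6×5 + 5×4 = 137
B: 5×1 + 6×3 + 6×4 + 6×6 + 6×2 + 5×6 = 125
C: 5×2 + 6×2 + 6×2 + 6×3 + 6×1 + 5×2 = 68
D: 5×4 + 6×4 + 6×6 + 6×5 + 6×4 + 5×5 = 159
E: 5×5 + 6×5 + 6×3 + 6×2 + 6×6 + 5×1 = 126
F: 5×6 + 6×1 + 6×1 + 6×4 + 6×3 + 5×3 = 99

D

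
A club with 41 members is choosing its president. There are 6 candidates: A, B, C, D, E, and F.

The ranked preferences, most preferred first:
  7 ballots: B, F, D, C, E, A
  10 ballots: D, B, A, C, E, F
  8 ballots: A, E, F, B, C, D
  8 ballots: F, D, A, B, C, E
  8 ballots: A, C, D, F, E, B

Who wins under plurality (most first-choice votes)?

First-place votes: A 16, B 7, C 0, D 10, E 0, F 8.

A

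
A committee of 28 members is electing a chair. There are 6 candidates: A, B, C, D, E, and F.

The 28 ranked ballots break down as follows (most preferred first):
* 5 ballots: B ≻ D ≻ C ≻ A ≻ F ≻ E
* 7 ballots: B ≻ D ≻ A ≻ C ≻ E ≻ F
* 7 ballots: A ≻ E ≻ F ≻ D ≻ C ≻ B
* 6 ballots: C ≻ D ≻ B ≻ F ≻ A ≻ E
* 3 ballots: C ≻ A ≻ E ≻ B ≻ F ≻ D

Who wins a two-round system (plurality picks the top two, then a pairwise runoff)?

C

Round 1 first-place votes: A 7, B 12, C 9, D 0, E 0, F 0. B and C advance.
Runoff: B is ranked above C on 12 ballots, C above B on 16.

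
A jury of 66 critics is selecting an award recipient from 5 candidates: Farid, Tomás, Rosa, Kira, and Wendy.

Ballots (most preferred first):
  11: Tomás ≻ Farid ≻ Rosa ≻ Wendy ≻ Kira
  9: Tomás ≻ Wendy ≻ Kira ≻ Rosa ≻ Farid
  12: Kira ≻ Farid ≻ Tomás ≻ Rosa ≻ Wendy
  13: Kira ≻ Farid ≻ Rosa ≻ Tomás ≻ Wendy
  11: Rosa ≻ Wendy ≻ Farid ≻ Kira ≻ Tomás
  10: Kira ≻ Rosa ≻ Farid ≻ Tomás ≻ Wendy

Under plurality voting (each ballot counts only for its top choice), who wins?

First-place votes: Farid 0, Tomás 20, Rosa 11, Kira 35, Wendy 0.

Kira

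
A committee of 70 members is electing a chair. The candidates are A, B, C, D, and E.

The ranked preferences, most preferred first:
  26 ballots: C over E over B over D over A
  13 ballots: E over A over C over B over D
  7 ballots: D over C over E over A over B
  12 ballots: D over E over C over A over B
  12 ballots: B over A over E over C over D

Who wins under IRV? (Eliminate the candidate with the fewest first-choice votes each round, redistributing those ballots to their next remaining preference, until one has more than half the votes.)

E

Round 1: A 0, B 12, C 26, D 19, E 13. A eliminated.
Round 2: B 12, C 26, D 19, E 13. B eliminated.
Round 3: C 26, D 19, E 25. D eliminated.
Round 4: C 33, E 37. E has a majority (≥36).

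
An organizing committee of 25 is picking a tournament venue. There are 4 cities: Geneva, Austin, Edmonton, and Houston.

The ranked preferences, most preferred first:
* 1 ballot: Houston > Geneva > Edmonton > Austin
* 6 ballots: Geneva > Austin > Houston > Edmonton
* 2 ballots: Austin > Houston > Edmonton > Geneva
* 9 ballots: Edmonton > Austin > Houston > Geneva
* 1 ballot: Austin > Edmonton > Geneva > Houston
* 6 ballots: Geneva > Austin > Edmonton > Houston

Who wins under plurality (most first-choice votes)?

First-place votes: Geneva 12, Austin 3, Edmonton 9, Houston 1.

Geneva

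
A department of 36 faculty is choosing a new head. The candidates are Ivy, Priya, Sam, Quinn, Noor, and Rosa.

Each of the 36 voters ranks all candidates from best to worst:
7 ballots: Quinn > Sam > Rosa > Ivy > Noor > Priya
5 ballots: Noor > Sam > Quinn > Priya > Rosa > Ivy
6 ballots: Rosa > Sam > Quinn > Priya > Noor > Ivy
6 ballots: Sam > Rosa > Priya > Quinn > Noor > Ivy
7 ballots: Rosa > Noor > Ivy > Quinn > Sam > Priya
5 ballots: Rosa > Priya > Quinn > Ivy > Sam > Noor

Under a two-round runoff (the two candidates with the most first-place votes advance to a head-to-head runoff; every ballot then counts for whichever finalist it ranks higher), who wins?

Rosa

Round 1 first-place votes: Ivy 0, Priya 0, Sam 6, Quinn 7, Noor 5, Rosa 18. Rosa and Quinn advance.
Runoff: Rosa is ranked above Quinn on 24 ballots, Quinn above Rosa on 12.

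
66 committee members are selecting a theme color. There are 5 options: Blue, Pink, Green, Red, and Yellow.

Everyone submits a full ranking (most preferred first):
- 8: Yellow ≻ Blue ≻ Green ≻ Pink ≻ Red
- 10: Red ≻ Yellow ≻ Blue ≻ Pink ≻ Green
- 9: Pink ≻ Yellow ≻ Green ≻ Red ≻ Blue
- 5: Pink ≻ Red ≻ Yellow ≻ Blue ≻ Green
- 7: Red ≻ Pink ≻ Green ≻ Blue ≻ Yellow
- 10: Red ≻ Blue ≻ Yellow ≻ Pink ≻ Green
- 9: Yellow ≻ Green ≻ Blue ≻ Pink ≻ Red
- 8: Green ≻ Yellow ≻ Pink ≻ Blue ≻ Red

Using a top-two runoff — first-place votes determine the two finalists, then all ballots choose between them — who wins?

Round 1 first-place votes: Blue 0, Pink 14, Green 8, Red 27, Yellow 17. Red and Yellow advance.
Runoff: Red is ranked above Yellow on 32 ballots, Yellow above Red on 34.

Yellow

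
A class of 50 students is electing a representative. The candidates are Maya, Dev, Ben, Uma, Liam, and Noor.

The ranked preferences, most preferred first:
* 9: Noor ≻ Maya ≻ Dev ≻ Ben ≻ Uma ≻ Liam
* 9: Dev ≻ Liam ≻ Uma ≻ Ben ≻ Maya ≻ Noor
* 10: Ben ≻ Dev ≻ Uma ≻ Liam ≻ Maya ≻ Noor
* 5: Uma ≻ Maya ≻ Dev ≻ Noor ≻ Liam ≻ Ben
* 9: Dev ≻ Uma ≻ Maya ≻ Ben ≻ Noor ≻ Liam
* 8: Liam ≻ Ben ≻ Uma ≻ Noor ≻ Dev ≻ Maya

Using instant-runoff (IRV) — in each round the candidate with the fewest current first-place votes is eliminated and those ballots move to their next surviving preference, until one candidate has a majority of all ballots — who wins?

Dev

Round 1: Maya 0, Dev 18, Ben 10, Uma 5, Liam 8, Noor 9. Maya eliminated.
Round 2: Dev 18, Ben 10, Uma 5, Liam 8, Noor 9. Uma eliminated.
Round 3: Dev 23, Ben 10, Liam 8, Noor 9. Liam eliminated.
Round 4: Dev 23, Ben 18, Noor 9. Noor eliminated.
Round 5: Dev 32, Ben 18. Dev has a majority (≥26).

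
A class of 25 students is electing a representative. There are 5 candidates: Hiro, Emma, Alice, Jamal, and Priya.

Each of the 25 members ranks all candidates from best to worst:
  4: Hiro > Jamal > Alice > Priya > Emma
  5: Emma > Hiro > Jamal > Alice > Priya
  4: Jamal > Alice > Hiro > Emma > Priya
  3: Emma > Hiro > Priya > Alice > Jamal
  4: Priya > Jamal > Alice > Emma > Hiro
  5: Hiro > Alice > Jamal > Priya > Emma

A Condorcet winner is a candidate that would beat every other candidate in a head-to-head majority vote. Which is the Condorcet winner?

Hiro

Hiro vs Emma: 13–12
Hiro vs Alice: 17–8
Hiro vs Jamal: 17–8
Hiro vs Priya: 21–4
Hiro beats every other candidate.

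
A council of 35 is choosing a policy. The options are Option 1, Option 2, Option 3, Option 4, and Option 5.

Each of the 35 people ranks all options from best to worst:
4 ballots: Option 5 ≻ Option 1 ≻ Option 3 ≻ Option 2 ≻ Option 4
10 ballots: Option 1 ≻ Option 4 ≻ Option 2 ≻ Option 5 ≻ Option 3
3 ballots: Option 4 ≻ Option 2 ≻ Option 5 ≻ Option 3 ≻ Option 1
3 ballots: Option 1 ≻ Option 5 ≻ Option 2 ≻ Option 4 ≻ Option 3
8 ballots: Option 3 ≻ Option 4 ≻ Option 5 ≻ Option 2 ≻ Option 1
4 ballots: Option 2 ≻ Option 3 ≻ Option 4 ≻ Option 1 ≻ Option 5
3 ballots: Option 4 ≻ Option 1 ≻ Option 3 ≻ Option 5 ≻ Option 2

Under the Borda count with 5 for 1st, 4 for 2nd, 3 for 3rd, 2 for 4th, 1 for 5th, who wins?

Option 1: 4×4 + 10×5 + 3×1 + 3×5 + 8×1 + 4×2 + 3×4 = 112
Option 2: 4×2 + 10×3 + 3×4 + 3×3 + 8×2 + 4×5 + 3×1 = 98
Option 3: 4×3 + 10×1 + 3×2 + 3×1 + 8×5 + 4×4 + 3×3 = 96
Option 4: 4×1 + 10×4 + 3×5 + 3×2 + 8×4 + 4×3 + 3×5 = 124
Option 5: 4×5 + 10×2 + 3×3 + 3×4 + 8×3 + 4×1 + 3×2 = 95

Option 4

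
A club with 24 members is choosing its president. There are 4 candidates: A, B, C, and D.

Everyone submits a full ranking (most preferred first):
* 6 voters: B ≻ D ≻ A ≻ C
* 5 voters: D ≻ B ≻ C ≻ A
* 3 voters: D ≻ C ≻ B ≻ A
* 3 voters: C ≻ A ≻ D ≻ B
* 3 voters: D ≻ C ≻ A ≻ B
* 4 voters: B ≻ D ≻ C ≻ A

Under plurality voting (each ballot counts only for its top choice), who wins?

D

First-place votes: A 0, B 10, C 3, D 11.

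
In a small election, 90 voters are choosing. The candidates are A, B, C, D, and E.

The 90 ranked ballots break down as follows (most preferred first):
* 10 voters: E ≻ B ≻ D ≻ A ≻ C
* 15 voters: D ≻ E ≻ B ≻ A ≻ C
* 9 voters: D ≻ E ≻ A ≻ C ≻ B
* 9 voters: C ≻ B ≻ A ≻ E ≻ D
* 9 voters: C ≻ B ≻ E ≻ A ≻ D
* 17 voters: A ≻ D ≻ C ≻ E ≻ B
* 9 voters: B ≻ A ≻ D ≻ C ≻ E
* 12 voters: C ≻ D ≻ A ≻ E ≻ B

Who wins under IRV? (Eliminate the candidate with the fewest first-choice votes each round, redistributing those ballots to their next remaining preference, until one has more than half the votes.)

Round 1: A 17, B 9, C 30, D 24, E 10. B eliminated.
Round 2: A 26, C 30, D 24, E 10. E eliminated.
Round 3: A 26, C 30, D 34. A eliminated.
Round 4: C 30, D 60. D has a majority (≥46).

D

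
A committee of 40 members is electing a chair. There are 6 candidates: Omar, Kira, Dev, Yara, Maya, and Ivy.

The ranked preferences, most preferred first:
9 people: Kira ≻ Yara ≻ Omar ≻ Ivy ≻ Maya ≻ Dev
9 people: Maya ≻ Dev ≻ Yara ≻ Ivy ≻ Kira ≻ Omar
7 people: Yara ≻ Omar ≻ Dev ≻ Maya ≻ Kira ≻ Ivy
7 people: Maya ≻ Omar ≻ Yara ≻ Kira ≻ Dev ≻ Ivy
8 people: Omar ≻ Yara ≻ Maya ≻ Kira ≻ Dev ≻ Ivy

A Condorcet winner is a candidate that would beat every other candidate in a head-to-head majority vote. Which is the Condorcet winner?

Yara vs Omar: 25–15
Yara vs Kira: 31–9
Yara vs Dev: 31–9
Yara vs Maya: 24–16
Yara vs Ivy: 40–0
Yara beats every other candidate.

Yara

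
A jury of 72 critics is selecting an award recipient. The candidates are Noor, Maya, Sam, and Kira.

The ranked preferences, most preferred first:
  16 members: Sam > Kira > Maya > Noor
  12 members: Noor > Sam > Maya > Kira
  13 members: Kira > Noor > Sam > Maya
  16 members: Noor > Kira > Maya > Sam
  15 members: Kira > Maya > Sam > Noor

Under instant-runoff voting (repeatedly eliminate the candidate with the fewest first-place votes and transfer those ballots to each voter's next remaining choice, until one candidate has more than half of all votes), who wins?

Kira

Round 1: Noor 28, Maya 0, Sam 16, Kira 28. Maya eliminated.
Round 2: Noor 28, Sam 16, Kira 28. Sam eliminated.
Round 3: Noor 28, Kira 44. Kira has a majority (≥37).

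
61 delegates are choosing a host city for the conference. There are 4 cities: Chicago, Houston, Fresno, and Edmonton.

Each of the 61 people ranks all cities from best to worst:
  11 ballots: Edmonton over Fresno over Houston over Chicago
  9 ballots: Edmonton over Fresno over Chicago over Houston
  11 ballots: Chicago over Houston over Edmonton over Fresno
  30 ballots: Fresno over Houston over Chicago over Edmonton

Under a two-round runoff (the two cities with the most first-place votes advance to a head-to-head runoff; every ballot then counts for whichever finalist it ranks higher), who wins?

Round 1 first-place votes: Chicago 11, Houston 0, Fresno 30, Edmonton 20. Fresno and Edmonton advance.
Runoff: Fresno is ranked above Edmonton on 30 ballots, Edmonton above Fresno on 31.

Edmonton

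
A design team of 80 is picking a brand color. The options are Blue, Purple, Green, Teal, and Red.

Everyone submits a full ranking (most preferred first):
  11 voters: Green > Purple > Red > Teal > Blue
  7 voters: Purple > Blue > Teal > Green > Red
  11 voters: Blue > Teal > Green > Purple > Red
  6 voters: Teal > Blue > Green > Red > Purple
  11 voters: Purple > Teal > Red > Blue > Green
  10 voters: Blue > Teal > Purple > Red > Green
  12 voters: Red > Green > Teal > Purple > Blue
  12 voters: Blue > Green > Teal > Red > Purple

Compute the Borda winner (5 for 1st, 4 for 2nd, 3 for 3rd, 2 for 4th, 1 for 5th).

Blue: 11×1 + 7×4 + 11×5 + 6×4 + 11×2 + 10×5 + 12×1 + 12×5 = 262
Purple: 11×4 + 7×5 + 11×2 + 6×1 + 11×5 + 10×3 + 12×2 + 12×1 = 228
Green: 11×5 + 7×2 + 11×3 + 6×3 + 11×1 + 10×1 + 12×4 + 12×4 = 237
Teal: 11×2 + 7×3 + 11×4 + 6×5 + 11×4 + 10×4 + 12×3 + 12×3 = 273
Red: 11×3 + 7×1 + 11×1 + 6×2 + 11×3 + 10×2 + 12×5 + 12×2 = 200

Teal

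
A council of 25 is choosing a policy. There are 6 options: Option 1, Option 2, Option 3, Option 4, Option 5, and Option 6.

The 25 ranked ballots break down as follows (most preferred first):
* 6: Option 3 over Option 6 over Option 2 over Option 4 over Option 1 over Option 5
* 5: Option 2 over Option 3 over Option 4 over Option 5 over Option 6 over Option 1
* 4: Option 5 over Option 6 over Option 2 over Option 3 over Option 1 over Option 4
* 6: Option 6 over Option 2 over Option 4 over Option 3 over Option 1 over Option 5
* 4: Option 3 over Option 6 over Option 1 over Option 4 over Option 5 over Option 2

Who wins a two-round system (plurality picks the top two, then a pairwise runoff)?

Option 3

Round 1 first-place votes: Option 1 0, Option 2 5, Option 3 10, Option 4 0, Option 5 4, Option 6 6. Option 3 and Option 6 advance.
Runoff: Option 3 is ranked above Option 6 on 15 ballots, Option 6 above Option 3 on 10.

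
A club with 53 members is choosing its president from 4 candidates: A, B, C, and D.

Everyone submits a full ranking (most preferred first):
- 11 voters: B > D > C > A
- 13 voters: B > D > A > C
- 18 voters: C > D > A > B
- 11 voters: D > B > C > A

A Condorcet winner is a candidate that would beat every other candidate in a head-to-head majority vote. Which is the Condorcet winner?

D vs A: 53–0
D vs B: 29–24
D vs C: 35–18
D beats every other candidate.

D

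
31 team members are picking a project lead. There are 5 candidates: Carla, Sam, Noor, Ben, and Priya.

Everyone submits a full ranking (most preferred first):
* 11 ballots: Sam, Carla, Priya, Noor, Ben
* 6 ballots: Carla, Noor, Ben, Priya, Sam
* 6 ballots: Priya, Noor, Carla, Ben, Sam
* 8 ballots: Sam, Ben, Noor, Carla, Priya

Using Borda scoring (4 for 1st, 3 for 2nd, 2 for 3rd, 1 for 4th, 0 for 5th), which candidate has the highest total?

Carla

Carla: 11×3 + 6×4 + 6×2 + 8×1 = 77
Sam: 11×4 + 6×0 + 6×0 + 8×4 = 76
Noor: 11×1 + 6×3 + 6×3 + 8×2 = 63
Ben: 11×0 + 6×2 + 6×1 + 8×3 = 42
Priya: 11×2 + 6×1 + 6×4 + 8×0 = 52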